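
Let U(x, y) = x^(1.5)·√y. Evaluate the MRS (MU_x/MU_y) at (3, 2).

MRS = 2

MU_x = 1.5·√x·√y and MU_y = 0.5·x^(1.5)·y^(-0.5).
MRS = MU_x/MU_y = (3)·y/x.
At (3, 2): MRS = 2.
That is, one extra unit of x is worth 2 units of y at the margin.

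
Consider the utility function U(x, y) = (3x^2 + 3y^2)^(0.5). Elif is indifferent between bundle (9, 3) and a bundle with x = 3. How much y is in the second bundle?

U depends on (x, y) only through S = 3x^2 + 3y^2, so equal utility means equal S. At (9, 3): S = 270.
With x = 3: 3·3^2 = 27, so 3y^2 = 270 − 27 = 243, i.e. y^2 = 81.
Hence y = √81 = 9.
Check: U(3, 9) = 16.4317.

y = 9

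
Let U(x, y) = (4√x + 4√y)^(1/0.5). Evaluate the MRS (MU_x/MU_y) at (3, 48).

For CES with ρ = 0.5, MRS = √(y/x).
At (3, 48): MRS = 4.
That is, one extra unit of x is worth 4 units of y at the margin.

MRS = 4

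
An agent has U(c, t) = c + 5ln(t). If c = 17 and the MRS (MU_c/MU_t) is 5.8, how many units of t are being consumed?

MU_c = 1, MU_t = 5/t.
MRS = 1 ÷ (5/t).
MRS depends only on t: 0.2·t = 5.8 ⇒ t = 5.8/0.2 = 29.

t = 29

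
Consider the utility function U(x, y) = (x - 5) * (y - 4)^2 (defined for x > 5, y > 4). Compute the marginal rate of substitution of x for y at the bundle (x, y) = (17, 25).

MU_x = (y−4)^2, MU_y = 2·(x−5)·(y−4).
MRS = (1/2)·(y−4)/(x−5).
At (17, 25): MRS = 0.875.
So at (17, 25) the consumer would give up 0.875 units of y for one more unit of x.

MRS = 0.875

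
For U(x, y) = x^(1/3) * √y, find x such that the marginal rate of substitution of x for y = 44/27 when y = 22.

x = 9

MU_x = 1/3·x^(-2/3)·√y and MU_y = 0.5·x^(1/3)·y^(-0.5).
MRS = MU_x/MU_y = (2/3)·y/x.
Substitute y = 22: MRS = (44/3)/x. Setting (44/3)/x = 44/27 gives x = (44/3)/(44/27) = 9.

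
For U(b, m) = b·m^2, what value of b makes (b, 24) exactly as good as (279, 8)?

U(279, 8) = 17856.
Set U(b, 24) = 17856 and solve.
With m = 24: 24^2 = 576, so b = 17856/576 = 31.
Check: U(31, 24) = 17856.

b = 31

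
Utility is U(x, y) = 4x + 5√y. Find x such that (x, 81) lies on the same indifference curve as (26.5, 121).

x = 29

U(26.5, 121) = 161.
Set U(x, 81) = 161 and solve.
With y = 81: √81 = 9, so 4x = 161 − 5·9 = 116 and x = 29.
Check: U(29, 81) = 161.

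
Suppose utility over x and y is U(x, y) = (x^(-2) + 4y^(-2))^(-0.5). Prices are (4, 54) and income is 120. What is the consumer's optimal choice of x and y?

For CES with ρ = -2, MRS = (1/4)·(y/x)^3.
Tangency: set MRS = p_x/p_y = 4/54 = 2/27.
So (y/x)^3 = 8/27; taking the cube root, y/x = 2/3, i.e. y = (2/3)·x.
Substitute into the budget 4·x + 54·y = 120: 40·x = 120, so x* = 3 and y* = (2/3)·3 = 2.

x* = 3, y* = 2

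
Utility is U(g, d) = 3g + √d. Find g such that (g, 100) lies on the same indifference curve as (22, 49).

g = 21

U(22, 49) = 73.
Set U(g, 100) = 73 and solve.
With d = 100: √100 = 10, so 3g = 73 − 10 = 63 and g = 21.
Check: U(21, 100) = 73.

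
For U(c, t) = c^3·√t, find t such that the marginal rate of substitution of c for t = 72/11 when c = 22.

t = 24

MU_c = 3·c^2·√t and MU_t = 0.5·c^3·t^(-0.5).
MRS = MU_c/MU_t = (6)·t/c.
Substitute c = 22: MRS = t/(11/3). Setting t/(11/3) = 72/11 gives t = (72/11)·(11/3) = 24.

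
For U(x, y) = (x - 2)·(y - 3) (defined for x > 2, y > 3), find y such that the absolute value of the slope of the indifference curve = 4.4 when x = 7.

y = 25

MU_x = (y−3), MU_y = (x−2).
MRS = (y−3)/(x−2).
Substitute x = 7: MRS = (y − 3)/5. Setting this equal to 4.4 gives y − 3 = 4.4·5 = 22, so y = 25.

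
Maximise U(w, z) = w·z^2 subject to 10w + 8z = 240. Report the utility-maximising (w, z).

MU_w = z^2 and MU_z = 2·w·z.
MRS = MU_w/MU_z = (1/2)·z/w.
Tangency: set MRS = p_w/p_z = 10/8 = 1.25.
So (1/2)·z/w = 1.25, i.e. z = 2.5·w.
Substitute into the budget 10·w + 8·z = 240: 30·w = 240, so w* = 8.
Then z* = 2.5·8 = 20.

w* = 8, z* = 20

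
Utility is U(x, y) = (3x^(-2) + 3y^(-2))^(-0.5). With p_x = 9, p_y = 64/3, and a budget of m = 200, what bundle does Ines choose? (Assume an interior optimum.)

x* = 8, y* = 6

For CES with ρ = -2, MRS = (y/x)^3.
Tangency: set MRS = p_x/p_y = 9/(64/3) = 27/64.
So (y/x)^3 = 27/64; taking the cube root, y/x = 0.75, i.e. y = 0.75·x.
Substitute into the budget 9·x + (64/3)·y = 200: 25·x = 200, so x* = 8 and y* = 0.75·8 = 6.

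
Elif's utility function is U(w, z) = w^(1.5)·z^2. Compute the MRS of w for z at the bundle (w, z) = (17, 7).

MRS = 21/68

MU_w = 1.5·√w·z^2 and MU_z = 2·w^(1.5)·z.
MRS = MU_w/MU_z = (0.75)·z/w.
At (17, 7): MRS = 21/68.
The indifference curve has slope −21/68 at this bundle.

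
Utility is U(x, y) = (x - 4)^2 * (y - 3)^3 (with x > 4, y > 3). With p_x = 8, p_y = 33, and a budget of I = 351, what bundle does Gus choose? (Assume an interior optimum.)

MU_x = 2·(x−4)·(y−3)^3, MU_y = 3·(x−4)^2·(y−3)^2.
MRS = (2/3)·(y−3)/(x−4).
Tangency: set MRS = p_x/p_y = 8/33.
So (2/3)·(y − 3)/(x − 4) = 8/33, i.e. (y − 3) = (4/11)·(x − 4).
Rewrite the budget in excess-of-subsistence terms: 8·(x − 4) + 33·(y − 3) = 351 − 8·4 − 33·3 = 220.
Substituting, 20·(x − 4) = 220, so x − 4 = 11 and x* = 15.
Then y − 3 = (4/11)·11 = 4, so y* = 7.

x* = 15, y* = 7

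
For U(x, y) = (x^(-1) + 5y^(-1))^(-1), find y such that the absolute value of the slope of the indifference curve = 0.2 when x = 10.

y = 10

For CES with ρ = -1, MRS = (1/5)·(y/x)^2.
Setting (1/5)·(y/10)^2 = 0.2 gives (y/10)^2 = 1, so y/10 = 1 and y = 10.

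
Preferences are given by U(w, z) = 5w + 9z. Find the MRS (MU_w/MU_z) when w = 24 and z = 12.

MRS = 5/9

MU_w = 5, MU_z = 9, so MRS = 5/9 at every bundle.
At (24, 12): MRS = 5/9.
That is, one extra unit of w is worth 5/9 units of z at the margin.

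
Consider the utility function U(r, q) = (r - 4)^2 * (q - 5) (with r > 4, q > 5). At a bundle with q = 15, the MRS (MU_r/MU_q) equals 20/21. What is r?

MU_r = 2·(r−4)·(q−5), MU_q = (r−4)^2.
MRS = (2/1)·(q−5)/(r−4).
Substitute q = 15: MRS = 20/(r − 4). Setting this equal to 20/21 gives r − 4 = 20/(20/21) = 21, so r = 25.

r = 25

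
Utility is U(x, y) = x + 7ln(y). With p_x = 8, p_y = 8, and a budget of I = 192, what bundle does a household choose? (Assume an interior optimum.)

MU_x = 1, MU_y = 7/y.
MRS = 1 ÷ (7/y).
Tangency: set MRS = p_x/p_y = 8/8 = 1.
MRS depends only on y: (1/7)·y = 1 ⇒ y* = 1/(1/7) = 7.
From the budget, 8·x = 192 − 8·7 = 136, so x* = 17.

x* = 17, y* = 7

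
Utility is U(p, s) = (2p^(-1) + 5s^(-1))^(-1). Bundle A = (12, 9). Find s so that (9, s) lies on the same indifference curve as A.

U depends on (p, s) only through S = 2p^(-1) + 5s^(-1), so equal utility means equal S. At (12, 9): S = 13/18.
With p = 9: 2·9^(-1) = 2/9, so 5s^(-1) = 13/18 − 2/9 = 0.5, i.e. s^(-1) = 0.1.
Hence s = 1/0.1 = 10.
Check: U(9, 10) = 1.3846.

s = 10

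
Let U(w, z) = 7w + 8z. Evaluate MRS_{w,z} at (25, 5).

MU_w = 7, MU_z = 8, so MRS = 7/8 = 0.875 at every bundle.
At (25, 5): MRS = 0.875.
That is, one extra unit of w is worth 0.875 units of z at the margin.

MRS = 0.875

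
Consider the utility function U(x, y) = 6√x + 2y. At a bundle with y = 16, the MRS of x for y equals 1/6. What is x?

MU_x = 6/(2√x), MU_y = 2.
MRS = 6/(2√x) ÷ 2.
MRS depends only on x: 1.5/√x = 1/6 ⇒ √x = 1.5/(1/6) = 9 ⇒ x = 81.

x = 81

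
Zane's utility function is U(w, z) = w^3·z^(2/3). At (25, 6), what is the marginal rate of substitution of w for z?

MU_w = 3·w^2·z^(2/3) and MU_z = 2/3·w^3·z^(-1/3).
MRS = MU_w/MU_z = (4.5)·z/w.
At (25, 6): MRS = 27/25.
The indifference curve has slope −27/25 at this bundle.

MRS = 27/25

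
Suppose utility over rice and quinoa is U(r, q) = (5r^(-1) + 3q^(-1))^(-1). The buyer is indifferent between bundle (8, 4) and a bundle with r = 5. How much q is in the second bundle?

q = 8

U depends on (r, q) only through S = 5r^(-1) + 3q^(-1), so equal utility means equal S. At (8, 4): S = 1.375.
With r = 5: 5·5^(-1) = 1, so 3q^(-1) = 1.375 − 1 = 0.375, i.e. q^(-1) = 0.125.
Hence q = 1/0.125 = 8.
Check: U(5, 8) = 0.7273.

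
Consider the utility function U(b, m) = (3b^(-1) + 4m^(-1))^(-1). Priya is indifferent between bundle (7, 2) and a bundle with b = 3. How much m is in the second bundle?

m = 2.8

U depends on (b, m) only through S = 3b^(-1) + 4m^(-1), so equal utility means equal S. At (7, 2): S = 17/7.
With b = 3: 3·3^(-1) = 1, so 4m^(-1) = 17/7 − 1 = 10/7, i.e. m^(-1) = 5/14.
Hence m = 1/(5/14) = 2.8.
Check: U(3, 2.8) = 0.4118.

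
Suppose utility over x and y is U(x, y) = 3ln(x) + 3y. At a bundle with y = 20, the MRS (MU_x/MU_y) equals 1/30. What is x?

x = 30

MU_x = 3/x, MU_y = 3.
MRS = 3/x ÷ 3.
MRS depends only on x: 1/x = 1/30 ⇒ x = 1/(1/30) = 30.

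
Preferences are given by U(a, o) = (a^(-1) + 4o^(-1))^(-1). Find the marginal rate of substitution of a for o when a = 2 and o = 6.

For CES with ρ = -1, MRS = (1/4)·(o/a)^2.
At (2, 6): MRS = 2.25.
The indifference curve has slope −2.25 at this bundle.

MRS = 2.25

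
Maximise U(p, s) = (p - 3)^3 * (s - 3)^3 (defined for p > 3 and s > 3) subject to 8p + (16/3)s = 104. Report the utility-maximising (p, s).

MU_p = 3·(p−3)^2·(s−3)^3, MU_s = 3·(p−3)^3·(s−3)^2.
MRS = (s−3)/(p−3).
Tangency: set MRS = p_p/p_s = 8/(16/3) = 1.5.
So (s − 3)/(p − 3) = 1.5, i.e. (s − 3) = 1.5·(p − 3).
Rewrite the budget in excess-of-subsistence terms: 8·(p − 3) + (16/3)·(s − 3) = 104 − 8·3 − (16/3)·3 = 64.
Substituting, 16·(p − 3) = 64, so p − 3 = 4 and p* = 7.
Then s − 3 = 1.5·4 = 6, so s* = 9.

p* = 7, s* = 9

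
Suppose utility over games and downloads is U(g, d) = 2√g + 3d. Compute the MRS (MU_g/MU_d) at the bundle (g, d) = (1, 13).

MU_g = 2/(2√g), MU_d = 3.
MRS = 2/(2√g) ÷ 3.
At (1, 13): MRS = 1/3.
That is, one extra unit of g is worth 1/3 units of d at the margin.

MRS = 1/3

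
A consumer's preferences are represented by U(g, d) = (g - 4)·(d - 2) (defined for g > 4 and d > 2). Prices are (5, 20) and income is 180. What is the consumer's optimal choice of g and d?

MU_g = (d−2), MU_d = (g−4).
MRS = (d−2)/(g−4).
Tangency: set MRS = p_g/p_d = 5/20 = 0.25.
So (d − 2)/(g − 4) = 0.25, i.e. (d − 2) = 0.25·(g − 4).
Rewrite the budget in excess-of-subsistence terms: 5·(g − 4) + 20·(d − 2) = 180 − 5·4 − 20·2 = 120.
Substituting, 10·(g − 4) = 120, so g − 4 = 12 and g* = 16.
Then d − 2 = 0.25·12 = 3, so d* = 5.

g* = 16, d* = 5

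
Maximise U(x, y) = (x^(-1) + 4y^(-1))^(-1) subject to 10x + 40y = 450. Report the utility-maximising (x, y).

For CES with ρ = -1, MRS = (1/4)·(y/x)^2.
Tangency: set MRS = p_x/p_y = 10/40 = 0.25.
So (y/x)^2 = 1; taking the square root, y/x = 1, i.e. y = x.
Substitute into the budget 10·x + 40·y = 450: 50·x = 450, so x* = 9 and y* = 9.

x* = 9, y* = 9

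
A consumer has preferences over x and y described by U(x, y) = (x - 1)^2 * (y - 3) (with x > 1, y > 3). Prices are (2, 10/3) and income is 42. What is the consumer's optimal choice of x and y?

x* = 11, y* = 6

MU_x = 2·(x−1)·(y−3), MU_y = (x−1)^2.
MRS = (2/1)·(y−3)/(x−1).
Tangency: set MRS = p_x/p_y = 2/(10/3) = 0.6.
So (2/1)·(y − 3)/(x − 1) = 0.6, i.e. (y − 3) = 0.3·(x − 1).
Rewrite the budget in excess-of-subsistence terms: 2·(x − 1) + (10/3)·(y − 3) = 42 − 2·1 − (10/3)·3 = 30.
Substituting, 3·(x − 1) = 30, so x − 1 = 10 and x* = 11.
Then y − 3 = 0.3·10 = 3, so y* = 6.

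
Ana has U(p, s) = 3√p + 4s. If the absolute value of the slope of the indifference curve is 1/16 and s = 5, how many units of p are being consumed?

p = 36

MU_p = 3/(2√p), MU_s = 4.
MRS = 3/(2√p) ÷ 4.
MRS depends only on p: 0.375/√p = 1/16 ⇒ √p = 0.375/(1/16) = 6 ⇒ p = 36.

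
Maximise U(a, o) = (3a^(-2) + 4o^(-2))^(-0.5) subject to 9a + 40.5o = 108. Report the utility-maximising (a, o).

a* = 3, o* = 2

For CES with ρ = -2, MRS = (3/4)·(o/a)^3.
Tangency: set MRS = p_a/p_o = 9/40.5 = 2/9.
So (o/a)^3 = 8/27; taking the cube root, o/a = 2/3, i.e. o = (2/3)·a.
Substitute into the budget 9·a + 40.5·o = 108: 36·a = 108, so a* = 3 and o* = (2/3)·3 = 2.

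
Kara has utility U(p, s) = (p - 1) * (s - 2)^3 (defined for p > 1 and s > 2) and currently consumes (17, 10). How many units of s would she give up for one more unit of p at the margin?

MRS = 1/6

MU_p = (s−2)^3, MU_s = 3·(p−1)·(s−2)^2.
MRS = (1/3)·(s−2)/(p−1).
At (17, 10): MRS = 1/6.
The indifference curve has slope −1/6 at this bundle.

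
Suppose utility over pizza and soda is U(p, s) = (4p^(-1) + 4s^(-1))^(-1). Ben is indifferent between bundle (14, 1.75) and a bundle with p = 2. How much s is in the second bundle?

s = 7

U depends on (p, s) only through S = 4p^(-1) + 4s^(-1), so equal utility means equal S. At (14, 1.75): S = 18/7.
With p = 2: 4·2^(-1) = 2, so 4s^(-1) = 18/7 − 2 = 4/7, i.e. s^(-1) = 1/7.
Hence s = 1/(1/7) = 7.
Check: U(2, 7) = 0.3889.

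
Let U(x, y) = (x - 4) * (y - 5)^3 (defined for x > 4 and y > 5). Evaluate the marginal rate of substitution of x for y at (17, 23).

MU_x = (y−5)^3, MU_y = 3·(x−4)·(y−5)^2.
MRS = (1/3)·(y−5)/(x−4).
At (17, 23): MRS = 6/13.
The indifference curve has slope −6/13 at this bundle.

MRS = 6/13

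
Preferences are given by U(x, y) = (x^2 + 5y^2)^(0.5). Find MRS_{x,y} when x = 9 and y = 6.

For CES with ρ = 2, MRS = (1/5)·(y/x)^(-1).
At (9, 6): MRS = 0.3.
The indifference curve has slope −0.3 at this bundle.

MRS = 0.3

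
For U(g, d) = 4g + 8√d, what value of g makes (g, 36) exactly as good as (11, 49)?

g = 13

U(11, 49) = 100.
Set U(g, 36) = 100 and solve.
With d = 36: √36 = 6, so 4g = 100 − 8·6 = 52 and g = 13.
Check: U(13, 36) = 100.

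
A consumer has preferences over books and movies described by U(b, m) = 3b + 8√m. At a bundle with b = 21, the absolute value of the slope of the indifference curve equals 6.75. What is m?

m = 81

MU_b = 3, MU_m = 8/(2√m).
MRS = 3 ÷ (8/(2√m)).
MRS depends only on m: 0.75·√m = 6.75 ⇒ √m = 6.75/0.75 = 9 ⇒ m = 81.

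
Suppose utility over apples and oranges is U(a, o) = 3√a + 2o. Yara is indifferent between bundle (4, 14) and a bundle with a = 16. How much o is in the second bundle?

U(4, 14) = 34.
Set U(16, o) = 34 and solve.
With a = 16: √16 = 4, so 2o = 34 − 3·4 = 22 and o = 11.
Check: U(16, 11) = 34.

o = 11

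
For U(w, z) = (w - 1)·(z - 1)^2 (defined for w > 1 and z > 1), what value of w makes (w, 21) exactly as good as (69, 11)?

w = 18

U(69, 11) = 6800.
Set U(w, 21) = 6800 and solve.
With z = 21: (21 − 1)^2 = 400, so (w − 1) = 6800/400 = 17.
So w = 1 + 17 = 18.
Check: U(18, 21) = 6800.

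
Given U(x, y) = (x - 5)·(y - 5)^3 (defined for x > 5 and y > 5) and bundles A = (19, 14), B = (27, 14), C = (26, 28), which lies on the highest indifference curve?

Bundle C

Evaluate utility at each bundle:
U(A) = 10206.
U(B) = 16038.
U(C) = 255507.
Highest utility is C, so C ≻ B ≻ A.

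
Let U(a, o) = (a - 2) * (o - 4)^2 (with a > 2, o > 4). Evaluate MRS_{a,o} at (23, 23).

MU_a = (o−4)^2, MU_o = 2·(a−2)·(o−4).
MRS = (1/2)·(o−4)/(a−2).
At (23, 23): MRS = 19/42.
That is, one extra unit of a is worth 19/42 units of o at the margin.

MRS = 19/42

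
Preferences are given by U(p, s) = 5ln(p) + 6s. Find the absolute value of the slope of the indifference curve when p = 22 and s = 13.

MRS = 5/132

MU_p = 5/p, MU_s = 6.
MRS = 5/p ÷ 6.
At (22, 13): MRS = 5/132.
So at (22, 13) the consumer would give up 5/132 units of s for one more unit of p.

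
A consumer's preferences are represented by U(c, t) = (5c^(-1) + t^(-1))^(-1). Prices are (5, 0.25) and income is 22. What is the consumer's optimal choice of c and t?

c* = 4, t* = 8

For CES with ρ = -1, MRS = (5/1)·(t/c)^2.
Tangency: set MRS = p_c/p_t = 5/0.25 = 20.
So (t/c)^2 = 4; taking the square root, t/c = 2, i.e. t = 2·c.
Substitute into the budget 5·c + 0.25·t = 22: 5.5·c = 22, so c* = 4 and t* = 2·4 = 8.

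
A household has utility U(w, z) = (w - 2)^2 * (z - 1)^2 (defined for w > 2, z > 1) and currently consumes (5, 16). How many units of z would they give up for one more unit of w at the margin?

MRS = 5

MU_w = 2·(w−2)·(z−1)^2, MU_z = 2·(w−2)^2·(z−1).
MRS = (z−1)/(w−2).
At (5, 16): MRS = 5.
The indifference curve has slope −5 at this bundle.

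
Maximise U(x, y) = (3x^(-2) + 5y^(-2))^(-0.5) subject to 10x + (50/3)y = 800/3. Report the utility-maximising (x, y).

For CES with ρ = -2, MRS = (3/5)·(y/x)^3.
Tangency: set MRS = p_x/p_y = 10/(50/3) = 0.6.
So (y/x)^3 = 1; taking the cube root, y/x = 1, i.e. y = x.
Substitute into the budget 10·x + (50/3)·y = 800/3: (80/3)·x = 800/3, so x* = 10 and y* = 10.

x* = 10, y* = 10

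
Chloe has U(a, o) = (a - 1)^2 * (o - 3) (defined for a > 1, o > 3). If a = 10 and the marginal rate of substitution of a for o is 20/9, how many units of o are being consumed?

MU_a = 2·(a−1)·(o−3), MU_o = (a−1)^2.
MRS = (2/1)·(o−3)/(a−1).
Substitute a = 10: MRS = (o − 3)/4.5. Setting this equal to 20/9 gives o − 3 = (20/9)·4.5 = 10, so o = 13.

o = 13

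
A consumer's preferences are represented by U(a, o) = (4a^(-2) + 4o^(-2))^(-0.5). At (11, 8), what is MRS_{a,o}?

For CES with ρ = -2, MRS = (o/a)^3.
At (11, 8): MRS = 512/1331.
The indifference curve has slope −512/1331 at this bundle.

MRS = 512/1331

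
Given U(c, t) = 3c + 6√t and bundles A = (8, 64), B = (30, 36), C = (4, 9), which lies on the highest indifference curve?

Evaluate utility at each bundle:
U(A) = 72.000.
U(B) = 126.000.
U(C) = 30.000.
Highest utility is B, so B ≻ A ≻ C.

Bundle B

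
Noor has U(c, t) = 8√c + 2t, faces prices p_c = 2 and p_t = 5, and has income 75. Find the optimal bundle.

c* = 25, t* = 5

MU_c = 8/(2√c), MU_t = 2.
MRS = 8/(2√c) ÷ 2.
Tangency: set MRS = p_c/p_t = 2/5 = 0.4.
MRS depends only on c: 2/√c = 0.4 ⇒ √c = 2/0.4 = 5 ⇒ c* = 25.
From the budget, 5·t = 75 − 2·25 = 25, so t* = 5.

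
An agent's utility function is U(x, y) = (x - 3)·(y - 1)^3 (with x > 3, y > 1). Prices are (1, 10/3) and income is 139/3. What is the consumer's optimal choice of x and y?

x* = 13, y* = 10

MU_x = (y−1)^3, MU_y = 3·(x−3)·(y−1)^2.
MRS = (1/3)·(y−1)/(x−3).
Tangency: set MRS = p_x/p_y = 1/(10/3) = 0.3.
So (1/3)·(y − 1)/(x − 3) = 0.3, i.e. (y − 1) = 0.9·(x − 3).
Rewrite the budget in excess-of-subsistence terms: 1·(x − 3) + (10/3)·(y − 1) = 139/3 − 1·3 − (10/3)·1 = 40.
Substituting, 4·(x − 3) = 40, so x − 3 = 10 and x* = 13.
Then y − 1 = 0.9·10 = 9, so y* = 10.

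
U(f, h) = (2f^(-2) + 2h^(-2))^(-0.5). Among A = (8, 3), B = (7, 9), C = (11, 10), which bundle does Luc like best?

Evaluate utility at each bundle:
U(A) = 1.986.
U(B) = 3.907.
U(C) = 5.232.
Highest utility is C, so C ≻ B ≻ A.

Bundle C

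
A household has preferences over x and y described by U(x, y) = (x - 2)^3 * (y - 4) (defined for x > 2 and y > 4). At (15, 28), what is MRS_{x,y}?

MU_x = 3·(x−2)^2·(y−4), MU_y = (x−2)^3.
MRS = (3/1)·(y−4)/(x−2).
At (15, 28): MRS = 72/13.
That is, one extra unit of x is worth 72/13 units of y at the margin.

MRS = 72/13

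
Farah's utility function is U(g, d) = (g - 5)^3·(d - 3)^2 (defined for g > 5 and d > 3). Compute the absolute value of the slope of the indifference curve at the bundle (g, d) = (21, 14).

MU_g = 3·(g−5)^2·(d−3)^2, MU_d = 2·(g−5)^3·(d−3).
MRS = (3/2)·(d−3)/(g−5).
At (21, 14): MRS = 33/32.
The indifference curve has slope −33/32 at this bundle.

MRS = 33/32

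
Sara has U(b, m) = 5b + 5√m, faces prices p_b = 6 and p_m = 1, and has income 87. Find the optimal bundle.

b* = 13, m* = 9

MU_b = 5, MU_m = 5/(2√m).
MRS = 5 ÷ (5/(2√m)).
Tangency: set MRS = p_b/p_m = 6/1 = 6.
MRS depends only on m: 2·√m = 6 ⇒ √m = 6/2 = 3 ⇒ m* = 9.
From the budget, 6·b = 87 − 1·9 = 78, so b* = 13.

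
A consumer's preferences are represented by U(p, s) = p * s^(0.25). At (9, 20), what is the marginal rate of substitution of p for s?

MU_p = s^(0.25) and MU_s = 0.25·p·s^(-0.75).
MRS = MU_p/MU_s = (4)·s/p.
At (9, 20): MRS = 80/9.
The indifference curve has slope −80/9 at this bundle.

MRS = 80/9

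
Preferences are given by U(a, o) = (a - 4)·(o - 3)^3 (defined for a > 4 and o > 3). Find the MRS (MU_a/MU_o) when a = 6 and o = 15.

MRS = 2

MU_a = (o−3)^3, MU_o = 3·(a−4)·(o−3)^2.
MRS = (1/3)·(o−3)/(a−4).
At (6, 15): MRS = 2.
The indifference curve has slope −2 at this bundle.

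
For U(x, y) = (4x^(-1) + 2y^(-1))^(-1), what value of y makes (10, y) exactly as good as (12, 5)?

U depends on (x, y) only through S = 4x^(-1) + 2y^(-1), so equal utility means equal S. At (12, 5): S = 11/15.
With x = 10: 4·10^(-1) = 0.4, so 2y^(-1) = 11/15 − 0.4 = 1/3, i.e. y^(-1) = 1/6.
Hence y = 1/(1/6) = 6.
Check: U(10, 6) = 1.3636.

y = 6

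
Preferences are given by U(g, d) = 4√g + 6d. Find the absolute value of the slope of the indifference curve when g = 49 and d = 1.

MU_g = 4/(2√g), MU_d = 6.
MRS = 4/(2√g) ÷ 6.
At (49, 1): MRS = 1/21.
The indifference curve has slope −1/21 at this bundle.

MRS = 1/21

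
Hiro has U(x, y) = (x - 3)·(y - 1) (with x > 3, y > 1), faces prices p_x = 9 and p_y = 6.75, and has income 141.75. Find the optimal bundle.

MU_x = (y−1), MU_y = (x−3).
MRS = (y−1)/(x−3).
Tangency: set MRS = p_x/p_y = 9/6.75 = 4/3.
So (y − 1)/(x − 3) = 4/3, i.e. (y − 1) = (4/3)·(x − 3).
Rewrite the budget in excess-of-subsistence terms: 9·(x − 3) + 6.75·(y − 1) = 141.75 − 9·3 − 6.75·1 = 108.
Substituting, 18·(x − 3) = 108, so x − 3 = 6 and x* = 9.
Then y − 1 = (4/3)·6 = 8, so y* = 9.

x* = 9, y* = 9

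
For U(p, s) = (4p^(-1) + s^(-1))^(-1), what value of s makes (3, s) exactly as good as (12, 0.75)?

U depends on (p, s) only through S = 4p^(-1) + s^(-1), so equal utility means equal S. At (12, 0.75): S = 5/3.
With p = 3: 4·3^(-1) = 4/3, so s^(-1) = 5/3 − 4/3 = 1/3.
Hence s = 1/(1/3) = 3.
Check: U(3, 3) = 0.6.

s = 3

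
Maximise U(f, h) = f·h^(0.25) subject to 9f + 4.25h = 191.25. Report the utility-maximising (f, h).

MU_f = h^(0.25) and MU_h = 0.25·f·h^(-0.75).
MRS = MU_f/MU_h = (4)·h/f.
Tangency: set MRS = p_f/p_h = 9/4.25 = 36/17.
So (4)·h/f = 36/17, i.e. h = (9/17)·f.
Substitute into the budget 9·f + 4.25·h = 191.25: 11.25·f = 191.25, so f* = 17.
Then h* = (9/17)·17 = 9.

f* = 17, h* = 9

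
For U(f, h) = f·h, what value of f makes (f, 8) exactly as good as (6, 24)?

U(6, 24) = 144.
Set U(f, 8) = 144 and solve.
With h = 8: f = 144/8 = 18.
Check: U(18, 8) = 144.

f = 18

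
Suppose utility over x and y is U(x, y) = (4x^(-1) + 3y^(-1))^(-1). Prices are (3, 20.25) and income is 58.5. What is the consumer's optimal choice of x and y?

For CES with ρ = -1, MRS = (4/3)·(y/x)^2.
Tangency: set MRS = p_x/p_y = 3/20.25 = 4/27.
So (y/x)^2 = 1/9; taking the square root, y/x = 1/3, i.e. y = (1/3)·x.
Substitute into the budget 3·x + 20.25·y = 58.5: 9.75·x = 58.5, so x* = 6 and y* = (1/3)·6 = 2.

x* = 6, y* = 2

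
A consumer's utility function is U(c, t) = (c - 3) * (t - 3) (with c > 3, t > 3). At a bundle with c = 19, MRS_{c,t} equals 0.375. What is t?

t = 9

MU_c = (t−3), MU_t = (c−3).
MRS = (t−3)/(c−3).
Substitute c = 19: MRS = (t − 3)/16. Setting this equal to 0.375 gives t − 3 = 0.375·16 = 6, so t = 9.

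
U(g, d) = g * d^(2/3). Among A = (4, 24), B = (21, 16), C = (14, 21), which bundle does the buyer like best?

Bundle B

Evaluate utility at each bundle:
U(A) = 33.281.
U(B) = 133.342.
U(C) = 106.563.
Highest utility is B, so B ≻ C ≻ A.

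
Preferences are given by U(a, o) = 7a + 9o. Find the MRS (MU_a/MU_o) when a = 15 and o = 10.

MU_a = 7, MU_o = 9, so MRS = 7/9 at every bundle.
At (15, 10): MRS = 7/9.
So at (15, 10) the consumer would give up 7/9 units of o for one more unit of a.

MRS = 7/9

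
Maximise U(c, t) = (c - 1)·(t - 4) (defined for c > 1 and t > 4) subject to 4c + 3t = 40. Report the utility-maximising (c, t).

MU_c = (t−4), MU_t = (c−1).
MRS = (t−4)/(c−1).
Tangency: set MRS = p_c/p_t = 4/3.
So (t − 4)/(c − 1) = 4/3, i.e. (t − 4) = (4/3)·(c − 1).
Rewrite the budget in excess-of-subsistence terms: 4·(c − 1) + 3·(t − 4) = 40 − 4·1 − 3·4 = 24.
Substituting, 8·(c − 1) = 24, so c − 1 = 3 and c* = 4.
Then t − 4 = (4/3)·3 = 4, so t* = 8.

c* = 4, t* = 8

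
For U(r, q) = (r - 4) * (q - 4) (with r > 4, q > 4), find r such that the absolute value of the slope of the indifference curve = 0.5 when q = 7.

MU_r = (q−4), MU_q = (r−4).
MRS = (q−4)/(r−4).
Substitute q = 7: MRS = 3/(r − 4). Setting this equal to 0.5 gives r − 4 = 3/0.5 = 6, so r = 10.

r = 10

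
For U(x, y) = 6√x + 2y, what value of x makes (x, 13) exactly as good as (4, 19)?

x = 16

U(4, 19) = 50.
Set U(x, 13) = 50 and solve.
With y = 13: 6√x = 50 − 2·13 = 24, so √x = 4 and x = 16.
Check: U(16, 13) = 50.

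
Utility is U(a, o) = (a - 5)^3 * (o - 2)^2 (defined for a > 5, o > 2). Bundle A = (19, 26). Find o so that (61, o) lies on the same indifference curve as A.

o = 5

U(19, 26) = 1580544.
Set U(61, o) = 1580544 and solve.
With a = 61: (61 − 5)^3 = 175616, so (o − 2)^2 = 1580544/175616 = 9.
Taking the square root (with o > 2): o − 2 = 3, so o = 5.
Check: U(61, 5) = 1580544.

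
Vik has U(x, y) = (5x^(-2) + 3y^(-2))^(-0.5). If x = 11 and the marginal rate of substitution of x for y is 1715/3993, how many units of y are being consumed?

For CES with ρ = -2, MRS = (5/3)·(y/x)^3.
Setting (5/3)·(y/11)^3 = 1715/3993 gives (y/11)^3 = 343/1331, so y/11 = 7/11 and y = 7.

y = 7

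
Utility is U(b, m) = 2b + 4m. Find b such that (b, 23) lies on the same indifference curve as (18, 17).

U(18, 17) = 104.
Set U(b, 23) = 104 and solve.
2b + 4·23 = 104 ⇒ 2b = 12 ⇒ b = 6.
Check: U(6, 23) = 104.

b = 6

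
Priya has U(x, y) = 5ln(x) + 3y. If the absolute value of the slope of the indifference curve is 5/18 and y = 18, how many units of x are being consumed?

MU_x = 5/x, MU_y = 3.
MRS = 5/x ÷ 3.
MRS depends only on x: (5/3)/x = 5/18 ⇒ x = (5/3)/(5/18) = 6.

x = 6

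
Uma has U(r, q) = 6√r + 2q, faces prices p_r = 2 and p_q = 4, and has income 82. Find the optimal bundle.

r* = 9, q* = 16

MU_r = 6/(2√r), MU_q = 2.
MRS = 6/(2√r) ÷ 2.
Tangency: set MRS = p_r/p_q = 2/4 = 0.5.
MRS depends only on r: 1.5/√r = 0.5 ⇒ √r = 1.5/0.5 = 3 ⇒ r* = 9.
From the budget, 4·q = 82 − 2·9 = 64, so q* = 16.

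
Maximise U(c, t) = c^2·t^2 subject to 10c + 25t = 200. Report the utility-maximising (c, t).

c* = 10, t* = 4

MU_c = 2·c·t^2 and MU_t = 2·c^2·t.
MRS = MU_c/MU_t = t/c.
Tangency: set MRS = p_c/p_t = 10/25 = 0.4.
So t/c = 0.4, i.e. t = 0.4·c.
Substitute into the budget 10·c + 25·t = 200: 20·c = 200, so c* = 10.
Then t* = 0.4·10 = 4.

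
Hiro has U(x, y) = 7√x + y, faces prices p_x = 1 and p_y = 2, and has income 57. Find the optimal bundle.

MU_x = 7/(2√x), MU_y = 1.
MRS = 7/(2√x) ÷ 1.
Tangency: set MRS = p_x/p_y = 1/2 = 0.5.
MRS depends only on x: 3.5/√x = 0.5 ⇒ √x = 3.5/0.5 = 7 ⇒ x* = 49.
From the budget, 2·y = 57 − 1·49 = 8, so y* = 4.

x* = 49, y* = 4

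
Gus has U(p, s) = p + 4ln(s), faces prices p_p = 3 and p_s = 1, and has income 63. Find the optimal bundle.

MU_p = 1, MU_s = 4/s.
MRS = 1 ÷ (4/s).
Tangency: set MRS = p_p/p_s = 3/1 = 3.
MRS depends only on s: 0.25·s = 3 ⇒ s* = 3/0.25 = 12.
From the budget, 3·p = 63 − 1·12 = 51, so p* = 17.

p* = 17, s* = 12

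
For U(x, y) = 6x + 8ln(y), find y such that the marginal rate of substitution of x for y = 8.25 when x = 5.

y = 11

MU_x = 6, MU_y = 8/y.
MRS = 6 ÷ (8/y).
MRS depends only on y: 0.75·y = 8.25 ⇒ y = 8.25/0.75 = 11.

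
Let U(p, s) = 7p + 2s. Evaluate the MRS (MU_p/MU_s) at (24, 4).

MU_p = 7, MU_s = 2, so MRS = 7/2 = 3.5 at every bundle.
At (24, 4): MRS = 3.5.
The indifference curve has slope −3.5 at this bundle.

MRS = 3.5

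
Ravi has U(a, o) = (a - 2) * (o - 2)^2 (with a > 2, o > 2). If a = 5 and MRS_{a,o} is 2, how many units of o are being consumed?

MU_a = (o−2)^2, MU_o = 2·(a−2)·(o−2).
MRS = (1/2)·(o−2)/(a−2).
Substitute a = 5: MRS = (o − 2)/6. Setting this equal to 2 gives o − 2 = 2·6 = 12, so o = 14.

o = 14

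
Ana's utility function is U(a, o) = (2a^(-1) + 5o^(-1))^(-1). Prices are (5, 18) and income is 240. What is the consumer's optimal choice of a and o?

a* = 12, o* = 10

For CES with ρ = -1, MRS = (2/5)·(o/a)^2.
Tangency: set MRS = p_a/p_o = 5/18.
So (o/a)^2 = 25/36; taking the square root, o/a = 5/6, i.e. o = (5/6)·a.
Substitute into the budget 5·a + 18·o = 240: 20·a = 240, so a* = 12 and o* = (5/6)·12 = 10.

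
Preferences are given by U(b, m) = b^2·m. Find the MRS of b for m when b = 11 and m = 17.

MRS = 34/11

MU_b = 2·b·m and MU_m = b^2.
MRS = MU_b/MU_m = (2/1)·m/b.
At (11, 17): MRS = 34/11.
The indifference curve has slope −34/11 at this bundle.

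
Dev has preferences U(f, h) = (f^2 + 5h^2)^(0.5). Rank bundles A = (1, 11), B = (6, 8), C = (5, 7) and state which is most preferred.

Bundle A

Evaluate utility at each bundle:
U(A) = 24.617.
U(B) = 18.868.
U(C) = 16.432.
Highest utility is A, so A ≻ B ≻ C.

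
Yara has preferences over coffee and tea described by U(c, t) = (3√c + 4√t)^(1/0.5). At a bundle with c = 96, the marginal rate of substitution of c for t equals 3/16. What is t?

For CES with ρ = 0.5, MRS = (3/4)·√(t/c).
Setting (3/4)·√(t/96) = 3/16 gives √(t/96) = 0.25, so t/96 = 1/16 and t = 6.

t = 6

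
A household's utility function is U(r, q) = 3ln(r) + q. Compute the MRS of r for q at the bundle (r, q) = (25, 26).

MU_r = 3/r, MU_q = 1.
MRS = 3/r ÷ 1.
At (25, 26): MRS = 3/25.
That is, one extra unit of r is worth 3/25 units of q at the margin.

MRS = 3/25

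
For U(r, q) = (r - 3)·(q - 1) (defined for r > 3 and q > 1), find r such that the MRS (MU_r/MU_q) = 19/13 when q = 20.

MU_r = (q−1), MU_q = (r−3).
MRS = (q−1)/(r−3).
Substitute q = 20: MRS = 19/(r − 3). Setting this equal to 19/13 gives r − 3 = 19/(19/13) = 13, so r = 16.

r = 16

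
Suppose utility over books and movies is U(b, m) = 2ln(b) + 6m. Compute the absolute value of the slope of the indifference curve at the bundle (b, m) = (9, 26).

MRS = 1/27

MU_b = 2/b, MU_m = 6.
MRS = 2/b ÷ 6.
At (9, 26): MRS = 1/27.
So at (9, 26) the consumer would give up 1/27 units of m for one more unit of b.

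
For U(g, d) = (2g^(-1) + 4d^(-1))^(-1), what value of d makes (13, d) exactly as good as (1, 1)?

d = 13/19

U depends on (g, d) only through S = 2g^(-1) + 4d^(-1), so equal utility means equal S. At (1, 1): S = 6.
With g = 13: 2·13^(-1) = 2/13, so 4d^(-1) = 6 − 2/13 = 76/13, i.e. d^(-1) = 19/13.
Hence d = 1/(19/13) = 13/19.
Check: U(13, 13/19) = 0.1667.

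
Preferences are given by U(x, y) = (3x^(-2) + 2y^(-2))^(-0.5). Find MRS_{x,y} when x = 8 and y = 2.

For CES with ρ = -2, MRS = (3/2)·(y/x)^3.
At (8, 2): MRS = 3/128.
That is, one extra unit of x is worth 3/128 units of y at the margin.

MRS = 3/128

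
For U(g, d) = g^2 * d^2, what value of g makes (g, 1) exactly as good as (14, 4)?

U(14, 4) = 3136.
Set U(g, 1) = 3136 and solve.
With d = 1: 1^2 = 1, so g^2 = 3136/1 = 3136; taking the square root, g = 56.
Check: U(56, 1) = 3136.

g = 56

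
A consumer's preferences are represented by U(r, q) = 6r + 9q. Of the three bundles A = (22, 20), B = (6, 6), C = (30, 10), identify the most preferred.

Bundle A

Evaluate utility at each bundle:
U(A) = 312.
U(B) = 90.
U(C) = 270.
Highest utility is A, so A ≻ C ≻ B.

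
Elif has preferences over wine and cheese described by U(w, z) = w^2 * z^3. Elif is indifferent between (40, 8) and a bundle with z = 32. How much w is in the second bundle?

w = 5

U(40, 8) = 819200.
Set U(w, 32) = 819200 and solve.
With z = 32: 32^3 = 32768, so w^2 = 819200/32768 = 25; taking the square root, w = 5.
Check: U(5, 32) = 819200.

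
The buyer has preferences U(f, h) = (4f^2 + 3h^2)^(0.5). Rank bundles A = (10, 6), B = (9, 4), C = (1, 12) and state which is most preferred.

Bundle A

Evaluate utility at each bundle:
U(A) = 22.539.
U(B) = 19.287.
U(C) = 20.881.
Highest utility is A, so A ≻ C ≻ B.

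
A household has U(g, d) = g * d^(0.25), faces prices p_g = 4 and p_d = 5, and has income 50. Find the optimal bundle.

g* = 10, d* = 2

MU_g = d^(0.25) and MU_d = 0.25·g·d^(-0.75).
MRS = MU_g/MU_d = (4)·d/g.
Tangency: set MRS = p_g/p_d = 4/5 = 0.8.
So (4)·d/g = 0.8, i.e. d = 0.2·g.
Substitute into the budget 4·g + 5·d = 50: 5·g = 50, so g* = 10.
Then d* = 0.2·10 = 2.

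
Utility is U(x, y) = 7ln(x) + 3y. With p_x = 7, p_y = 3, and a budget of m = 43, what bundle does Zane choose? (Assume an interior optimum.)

x* = 1, y* = 12

MU_x = 7/x, MU_y = 3.
MRS = 7/x ÷ 3.
Tangency: set MRS = p_x/p_y = 7/3.
MRS depends only on x: (7/3)/x = 7/3 ⇒ x* = (7/3)/(7/3) = 1.
From the budget, 3·y = 43 − 7·1 = 36, so y* = 12.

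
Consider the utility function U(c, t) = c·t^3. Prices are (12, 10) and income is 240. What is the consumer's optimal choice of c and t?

MU_c = t^3 and MU_t = 3·c·t^2.
MRS = MU_c/MU_t = (1/3)·t/c.
Tangency: set MRS = p_c/p_t = 12/10 = 1.2.
So (1/3)·t/c = 1.2, i.e. t = 3.6·c.
Substitute into the budget 12·c + 10·t = 240: 48·c = 240, so c* = 5.
Then t* = 3.6·5 = 18.

c* = 5, t* = 18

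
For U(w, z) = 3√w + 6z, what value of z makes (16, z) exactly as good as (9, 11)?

U(9, 11) = 75.
Set U(16, z) = 75 and solve.
With w = 16: √16 = 4, so 6z = 75 − 3·4 = 63 and z = 10.5.
Check: U(16, 10.5) = 75.

z = 10.5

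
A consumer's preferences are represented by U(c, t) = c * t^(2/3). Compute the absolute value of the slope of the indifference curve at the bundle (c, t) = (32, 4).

MU_c = t^(2/3) and MU_t = 2/3·c·t^(-1/3).
MRS = MU_c/MU_t = (1.5)·t/c.
At (32, 4): MRS = 3/16.
That is, one extra unit of c is worth 3/16 units of t at the margin.

MRS = 3/16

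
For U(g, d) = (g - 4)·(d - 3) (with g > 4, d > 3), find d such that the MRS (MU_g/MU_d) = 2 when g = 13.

MU_g = (d−3), MU_d = (g−4).
MRS = (d−3)/(g−4).
Substitute g = 13: MRS = (d − 3)/9. Setting this equal to 2 gives d − 3 = 2·9 = 18, so d = 21.

d = 21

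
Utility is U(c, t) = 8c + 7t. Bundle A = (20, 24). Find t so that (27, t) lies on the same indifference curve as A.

U(20, 24) = 328.
Set U(27, t) = 328 and solve.
8·27 + 7t = 328 ⇒ 7t = 112 ⇒ t = 16.
Check: U(27, 16) = 328.

t = 16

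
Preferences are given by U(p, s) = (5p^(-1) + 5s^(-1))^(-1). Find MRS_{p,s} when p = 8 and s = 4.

MRS = 0.25

For CES with ρ = -1, MRS = (s/p)^2.
At (8, 4): MRS = 0.25.
That is, one extra unit of p is worth 0.25 units of s at the margin.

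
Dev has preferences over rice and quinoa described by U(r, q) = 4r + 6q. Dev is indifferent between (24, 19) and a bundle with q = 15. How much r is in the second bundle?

U(24, 19) = 210.
Set U(r, 15) = 210 and solve.
4r + 6·15 = 210 ⇒ 4r = 120 ⇒ r = 30.
Check: U(30, 15) = 210.

r = 30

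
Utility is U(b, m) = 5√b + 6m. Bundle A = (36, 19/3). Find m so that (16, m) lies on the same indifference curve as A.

m = 8

U(36, 19/3) = 68.
Set U(16, m) = 68 and solve.
With b = 16: √16 = 4, so 6m = 68 − 5·4 = 48 and m = 8.
Check: U(16, 8) = 68.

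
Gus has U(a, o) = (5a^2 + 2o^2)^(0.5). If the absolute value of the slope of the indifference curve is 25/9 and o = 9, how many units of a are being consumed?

For CES with ρ = 2, MRS = (5/2)·(o/a)^(-1).
Setting (5/2)·(9/a)^(-1) = 25/9 gives (9/a)^(-1) = 10/9, so 9/a = 0.9 and a = 10.

a = 10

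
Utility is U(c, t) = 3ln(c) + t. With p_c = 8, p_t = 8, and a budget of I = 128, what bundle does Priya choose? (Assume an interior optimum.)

c* = 3, t* = 13

MU_c = 3/c, MU_t = 1.
MRS = 3/c ÷ 1.
Tangency: set MRS = p_c/p_t = 8/8 = 1.
MRS depends only on c: 3/c = 1 ⇒ c* = 3/1 = 3.
From the budget, 8·t = 128 − 8·3 = 104, so t* = 13.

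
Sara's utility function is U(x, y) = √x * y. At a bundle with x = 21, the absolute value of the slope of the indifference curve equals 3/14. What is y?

MU_x = 0.5·x^(-0.5)·y and MU_y = √x.
MRS = MU_x/MU_y = (0.5)·y/x.
Substitute x = 21: MRS = y/42. Setting y/42 = 3/14 gives y = (3/14)·42 = 9.

y = 9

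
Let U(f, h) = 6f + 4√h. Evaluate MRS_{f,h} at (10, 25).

MU_f = 6, MU_h = 4/(2√h).
MRS = 6 ÷ (4/(2√h)).
At (10, 25): MRS = 15.
The indifference curve has slope −15 at this bundle.

MRS = 15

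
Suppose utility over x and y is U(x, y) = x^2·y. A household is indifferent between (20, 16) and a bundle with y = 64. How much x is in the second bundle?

x = 10

U(20, 16) = 6400.
Set U(x, 64) = 6400 and solve.
With y = 64: x^2 = 6400/64 = 100; taking the square root, x = 10.
Check: U(10, 64) = 6400.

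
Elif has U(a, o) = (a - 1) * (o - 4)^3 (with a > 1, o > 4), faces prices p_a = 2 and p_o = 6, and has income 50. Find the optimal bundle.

a* = 4, o* = 7

MU_a = (o−4)^3, MU_o = 3·(a−1)·(o−4)^2.
MRS = (1/3)·(o−4)/(a−1).
Tangency: set MRS = p_a/p_o = 2/6 = 1/3.
So (1/3)·(o − 4)/(a − 1) = 1/3, i.e. (o − 4) = (a − 1).
Rewrite the budget in excess-of-subsistence terms: 2·(a − 1) + 6·(o − 4) = 50 − 2·1 − 6·4 = 24.
Substituting, 8·(a − 1) = 24, so a − 1 = 3 and a* = 4.
Then o − 4 = 3, so o* = 7.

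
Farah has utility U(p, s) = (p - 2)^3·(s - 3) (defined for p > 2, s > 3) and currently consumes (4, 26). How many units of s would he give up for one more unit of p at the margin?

MRS = 34.5

MU_p = 3·(p−2)^2·(s−3), MU_s = (p−2)^3.
MRS = (3/1)·(s−3)/(p−2).
At (4, 26): MRS = 34.5.
That is, one extra unit of p is worth 34.5 units of s at the margin.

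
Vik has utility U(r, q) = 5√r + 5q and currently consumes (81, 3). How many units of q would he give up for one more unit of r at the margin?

MRS = 1/18

MU_r = 5/(2√r), MU_q = 5.
MRS = 5/(2√r) ÷ 5.
At (81, 3): MRS = 1/18.
So at (81, 3) the consumer would give up 1/18 units of q for one more unit of r.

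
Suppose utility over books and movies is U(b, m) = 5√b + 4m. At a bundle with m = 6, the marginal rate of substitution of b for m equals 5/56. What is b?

MU_b = 5/(2√b), MU_m = 4.
MRS = 5/(2√b) ÷ 4.
MRS depends only on b: 0.625/√b = 5/56 ⇒ √b = 0.625/(5/56) = 7 ⇒ b = 49.

b = 49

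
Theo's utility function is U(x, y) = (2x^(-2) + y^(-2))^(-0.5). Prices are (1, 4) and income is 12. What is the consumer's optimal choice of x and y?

For CES with ρ = -2, MRS = (2/1)·(y/x)^3.
Tangency: set MRS = p_x/p_y = 1/4 = 0.25.
So (y/x)^3 = 0.125; taking the cube root, y/x = 0.5, i.e. y = 0.5·x.
Substitute into the budget 1·x + 4·y = 12: 3·x = 12, so x* = 4 and y* = 0.5·4 = 2.

x* = 4, y* = 2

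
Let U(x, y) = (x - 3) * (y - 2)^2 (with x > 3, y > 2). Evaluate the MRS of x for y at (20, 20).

MU_x = (y−2)^2, MU_y = 2·(x−3)·(y−2).
MRS = (1/2)·(y−2)/(x−3).
At (20, 20): MRS = 9/17.
The indifference curve has slope −9/17 at this bundle.

MRS = 9/17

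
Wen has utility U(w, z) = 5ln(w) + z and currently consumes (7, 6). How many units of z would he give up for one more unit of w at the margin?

MU_w = 5/w, MU_z = 1.
MRS = 5/w ÷ 1.
At (7, 6): MRS = 5/7.
So at (7, 6) the consumer would give up 5/7 units of z for one more unit of w.

MRS = 5/7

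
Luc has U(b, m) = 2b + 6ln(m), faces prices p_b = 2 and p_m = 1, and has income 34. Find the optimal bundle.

b* = 14, m* = 6

MU_b = 2, MU_m = 6/m.
MRS = 2 ÷ (6/m).
Tangency: set MRS = p_b/p_m = 2/1 = 2.
MRS depends only on m: (1/3)·m = 2 ⇒ m* = 2/(1/3) = 6.
From the budget, 2·b = 34 − 1·6 = 28, so b* = 14.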